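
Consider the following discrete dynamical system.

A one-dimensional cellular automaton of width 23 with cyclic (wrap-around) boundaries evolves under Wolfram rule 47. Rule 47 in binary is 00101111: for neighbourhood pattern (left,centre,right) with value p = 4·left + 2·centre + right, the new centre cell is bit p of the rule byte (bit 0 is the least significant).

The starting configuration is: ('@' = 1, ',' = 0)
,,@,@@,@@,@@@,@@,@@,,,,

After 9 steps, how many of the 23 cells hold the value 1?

13

k=0  ,,@,@@,@@,@@@,@@,@@,,,,
k=1  @@@@@,@@,@@,,@@,@@,,@@@
k=2  ,,,,,@@,@@,,@@,@@,,@@,,
k=3  @@@@@@,@@,,@@,@@,,@@,,@
k=4  ,,,,,,@@,,@@,@@,,@@,,@@
k=5  ,@@@@@@,,@@,@@,,@@,,@@,
k=6  @@,,,,,,@@,@@,,@@,,@@,,
k=7  @,,@@@@@@,@@,,@@,,@@,,@
k=8  ,,@@,,,,,@@,,@@,,@@,,@@
k=9  ,@@,,@@@@@,,@@,,@@,,@@,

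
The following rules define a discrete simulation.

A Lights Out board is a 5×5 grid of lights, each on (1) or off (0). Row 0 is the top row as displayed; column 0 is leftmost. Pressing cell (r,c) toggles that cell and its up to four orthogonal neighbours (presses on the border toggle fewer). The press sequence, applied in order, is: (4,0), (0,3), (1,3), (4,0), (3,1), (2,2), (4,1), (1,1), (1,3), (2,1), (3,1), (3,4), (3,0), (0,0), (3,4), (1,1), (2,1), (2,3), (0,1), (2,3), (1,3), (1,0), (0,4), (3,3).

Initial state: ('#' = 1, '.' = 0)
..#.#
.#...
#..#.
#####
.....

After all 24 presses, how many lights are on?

t=0: ..#.#
.#...
#..#.
#####
.....
t=1: ..#.#
.#...
#..#.
.####
##...
t=2: ...#.
.#.#.
#..#.
.####
##...
t=3: .....
.##.#
#....
.####
##...
t=4: .....
.##.#
#....
#####
.....
t=5: .....
.##.#
##...
...##
.#...
t=6: .....
.#..#
#.##.
..###
.#...
t=7: .....
.#..#
#.##.
.####
#.#..
t=8: .#...
#.#.#
####.
.####
#.#..
t=9: .#.#.
#..#.
###..
.####
#.#..
t=10: .#.#.
##.#.
.....
..###
#.#..
t=11: .#.#.
##.#.
.#...
##.##
###..
t=12: .#.#.
##.#.
.#..#
##...
###.#
t=13: .#.#.
##.#.
##..#
.....
.##.#
t=14: #..#.
.#.#.
##..#
.....
.##.#
t=15: #..#.
.#.#.
##...
...##
.##..
t=16: ##.#.
#.##.
#....
...##
.##..
t=17: ##.#.
####.
.##..
.#.##
.##..
t=18: ##.#.
###..
.#.##
.#..#
.##..
t=19: ..##.
#.#..
.#.##
.#..#
.##..
t=20: ..##.
#.##.
.##..
.#.##
.##..
t=21: ..#..
#...#
.###.
.#.##
.##..
t=22: #.#..
.#..#
####.
.#.##
.##..
t=23: #.###
.#...
####.
.#.##
.##..
t=24: #.###
.#...
###..
.##..
.###.

13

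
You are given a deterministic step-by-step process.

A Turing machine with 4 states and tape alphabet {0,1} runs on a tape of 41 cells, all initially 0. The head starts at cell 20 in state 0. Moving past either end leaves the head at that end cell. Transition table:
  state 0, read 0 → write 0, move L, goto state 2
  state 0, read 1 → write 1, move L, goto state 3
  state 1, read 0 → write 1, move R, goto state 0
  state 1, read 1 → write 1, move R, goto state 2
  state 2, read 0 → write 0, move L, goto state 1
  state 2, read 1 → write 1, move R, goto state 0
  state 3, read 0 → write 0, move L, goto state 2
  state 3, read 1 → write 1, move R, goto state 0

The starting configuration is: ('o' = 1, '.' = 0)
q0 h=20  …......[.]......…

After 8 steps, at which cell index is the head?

[0] q0 h=20  …......[.]......…
[1] q2 h=19  …......[.]......…
[2] q1 h=18  …......[.]......…
[3] q0 h=19  ….....o[.]......…
[4] q2 h=18  …......[o]......…
[5] q0 h=19  ….....o[.]......…
[6] q2 h=18  …......[o]......…
[7] q0 h=19  ….....o[.]......…
[8] q2 h=18  …......[o]......…

18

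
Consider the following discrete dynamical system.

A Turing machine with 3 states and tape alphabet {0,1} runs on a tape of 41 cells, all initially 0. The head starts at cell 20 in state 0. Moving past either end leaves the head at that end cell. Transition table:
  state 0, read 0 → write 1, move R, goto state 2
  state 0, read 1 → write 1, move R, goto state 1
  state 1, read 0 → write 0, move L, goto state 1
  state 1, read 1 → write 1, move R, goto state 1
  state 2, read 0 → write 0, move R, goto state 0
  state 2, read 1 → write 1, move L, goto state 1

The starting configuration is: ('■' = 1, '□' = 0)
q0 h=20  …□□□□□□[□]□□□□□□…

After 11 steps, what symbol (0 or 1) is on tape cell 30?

gen 0: q0 h=20  …□□□□□□[□]□□□□□□…
gen 1: q2 h=21  …□□□□□■[□]□□□□□□…
gen 2: q0 h=22  …□□□□■□[□]□□□□□□…
gen 3: q2 h=23  …□□□■□■[□]□□□□□□…
gen 4: q0 h=24  …□□■□■□[□]□□□□□□…
gen 5: q2 h=25  …□■□■□■[□]□□□□□□…
gen 6: q0 h=26  …■□■□■□[□]□□□□□□…
gen 7: q2 h=27  …□■□■□■[□]□□□□□□…
gen 8: q0 h=28  …■□■□■□[□]□□□□□□…
gen 9: q2 h=29  …□■□■□■[□]□□□□□□…
gen 10: q0 h=30  …■□■□■□[□]□□□□□□…
gen 11: q2 h=31  …□■□■□■[□]□□□□□□…

1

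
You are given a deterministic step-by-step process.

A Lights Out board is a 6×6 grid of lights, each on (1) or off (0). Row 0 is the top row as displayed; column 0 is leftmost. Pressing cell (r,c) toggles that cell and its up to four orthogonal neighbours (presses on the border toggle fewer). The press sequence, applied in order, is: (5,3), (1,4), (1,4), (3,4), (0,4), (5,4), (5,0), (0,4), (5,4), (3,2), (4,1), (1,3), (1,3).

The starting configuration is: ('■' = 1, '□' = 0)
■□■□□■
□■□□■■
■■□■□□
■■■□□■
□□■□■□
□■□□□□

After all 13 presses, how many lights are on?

k=0  ■□■□□■
□■□□■■
■■□■□□
■■■□□■
□□■□■□
□■□□□□
k=1  ■□■□□■
□■□□■■
■■□■□□
■■■□□■
□□■■■□
□■■■■□
k=2  ■□■□■■
□■□■□□
■■□■■□
■■■□□■
□□■■■□
□■■■■□
k=3  ■□■□□■
□■□□■■
■■□■□□
■■■□□■
□□■■■□
□■■■■□
k=4  ■□■□□■
□■□□■■
■■□■■□
■■■■■□
□□■■□□
□■■■■□
k=5  ■□■■■□
□■□□□■
■■□■■□
■■■■■□
□□■■□□
□■■■■□
k=6  ■□■■■□
□■□□□■
■■□■■□
■■■■■□
□□■■■□
□■■□□■
k=7  ■□■■■□
□■□□□■
■■□■■□
■■■■■□
■□■■■□
■□■□□■
k=8  ■□■□□■
□■□□■■
■■□■■□
■■■■■□
■□■■■□
■□■□□■
k=9  ■□■□□■
□■□□■■
■■□■■□
■■■■■□
■□■■□□
■□■■■□
k=10  ■□■□□■
□■□□■■
■■■■■□
■□□□■□
■□□■□□
■□■■■□
k=11  ■□■□□■
□■□□■■
■■■■■□
■■□□■□
□■■■□□
■■■■■□
k=12  ■□■■□■
□■■■□■
■■■□■□
■■□□■□
□■■■□□
■■■■■□
k=13  ■□■□□■
□■□□■■
■■■■■□
■■□□■□
□■■■□□
■■■■■□

22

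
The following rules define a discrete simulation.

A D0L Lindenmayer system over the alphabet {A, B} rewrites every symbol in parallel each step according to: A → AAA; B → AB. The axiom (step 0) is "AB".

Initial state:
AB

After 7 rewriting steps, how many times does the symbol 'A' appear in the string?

k=0  AB
k=1  AAAAB
k=2  AAAAAAAAAAAAAB
k=3  AAAAAAAAAAAAAAAAAAAAAAAAAAAAAAAAAAAAAAAAB
k=4  AAAAAAAAAAAAAAAAAAAAAAAAAAAAAAAAAAAAAAAAAAAAAAAAAAAAAAAAAA…AAAAAAAAAAAAAAAAAAAAAAAAAAAAAAAAAAAAAAAAAAAAAAAAAAAAAAAAAB  (len 122)
k=5  AAAAAAAAAAAAAAAAAAAAAAAAAAAAAAAAAAAAAAAAAAAAAAAAAAAAAAAAAA…AAAAAAAAAAAAAAAAAAAAAAAAAAAAAAAAAAAAAAAAAAAAAAAAAAAAAAAAAB  (len 365)
k=6  AAAAAAAAAAAAAAAAAAAAAAAAAAAAAAAAAAAAAAAAAAAAAAAAAAAAAAAAAA…AAAAAAAAAAAAAAAAAAAAAAAAAAAAAAAAAAAAAAAAAAAAAAAAAAAAAAAAAB  (len 1094)
k=7  AAAAAAAAAAAAAAAAAAAAAAAAAAAAAAAAAAAAAAAAAAAAAAAAAAAAAAAAAA…AAAAAAAAAAAAAAAAAAAAAAAAAAAAAAAAAAAAAAAAAAAAAAAAAAAAAAAAAB  (len 3281)

3280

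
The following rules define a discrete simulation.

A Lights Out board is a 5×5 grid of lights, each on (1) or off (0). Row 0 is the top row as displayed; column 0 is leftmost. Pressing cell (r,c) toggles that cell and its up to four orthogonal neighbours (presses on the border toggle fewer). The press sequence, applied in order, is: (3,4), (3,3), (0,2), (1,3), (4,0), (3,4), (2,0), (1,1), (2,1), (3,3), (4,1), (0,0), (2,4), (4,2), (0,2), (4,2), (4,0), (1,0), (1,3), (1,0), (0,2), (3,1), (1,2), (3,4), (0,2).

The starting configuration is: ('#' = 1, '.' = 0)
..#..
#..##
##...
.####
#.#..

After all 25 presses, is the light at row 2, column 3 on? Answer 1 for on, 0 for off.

1

step 0: ..#..
#..##
##...
.####
#.#..
step 1: ..#..
#..##
##..#
.##..
#.#.#
step 2: ..#..
#..##
##.##
.#.##
#.###
step 3: .#.#.
#.###
##.##
.#.##
#.###
step 4: .#...
#....
##..#
.#.##
#.###
step 5: .#...
#....
##..#
##.##
.####
step 6: .#...
#....
##...
##...
.###.
step 7: .#...
.....
.....
.#...
.###.
step 8: .....
###..
.#...
.#...
.###.
step 9: .....
#.#..
#.#..
.....
.###.
step 10: .....
#.#..
#.##.
..###
.##..
step 11: .....
#.#..
#.##.
.####
#....
step 12: ##...
..#..
#.##.
.####
#....
step 13: ##...
..#.#
#.#.#
.###.
#....
step 14: ##...
..#.#
#.#.#
.#.#.
####.
step 15: #.##.
....#
#.#.#
.#.#.
####.
step 16: #.##.
....#
#.#.#
.###.
#....
step 17: #.##.
....#
#.#.#
####.
.#...
step 18: ..##.
##..#
..#.#
####.
.#...
step 19: ..#..
####.
..###
####.
.#...
step 20: #.#..
..##.
#.###
####.
.#...
step 21: ##.#.
...#.
#.###
####.
.#...
step 22: ##.#.
...#.
#####
...#.
.....
step 23: ####.
.##..
##.##
...#.
.....
step 24: ####.
.##..
##.#.
....#
....#
step 25: #....
.#...
##.#.
....#
....#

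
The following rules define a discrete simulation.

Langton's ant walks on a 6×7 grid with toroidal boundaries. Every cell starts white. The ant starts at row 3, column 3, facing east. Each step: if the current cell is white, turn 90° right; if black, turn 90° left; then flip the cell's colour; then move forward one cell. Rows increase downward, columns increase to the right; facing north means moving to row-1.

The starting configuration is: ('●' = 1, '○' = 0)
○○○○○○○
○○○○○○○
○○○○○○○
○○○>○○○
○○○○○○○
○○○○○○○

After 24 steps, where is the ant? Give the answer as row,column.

k=0  ○○○○○○○
○○○○○○○
○○○○○○○
○○○>○○○
○○○○○○○
○○○○○○○
k=1  ○○○○○○○
○○○○○○○
○○○○○○○
○○○●○○○
○○○v○○○
○○○○○○○
k=2  ○○○○○○○
○○○○○○○
○○○○○○○
○○○●○○○
○○<●○○○
○○○○○○○
k=3  ○○○○○○○
○○○○○○○
○○○○○○○
○○^●○○○
○○●●○○○
○○○○○○○
k=4  ○○○○○○○
○○○○○○○
○○○○○○○
○○●>○○○
○○●●○○○
○○○○○○○
k=5  ○○○○○○○
○○○○○○○
○○○^○○○
○○●○○○○
○○●●○○○
○○○○○○○
k=6  ○○○○○○○
○○○○○○○
○○○●>○○
○○●○○○○
○○●●○○○
○○○○○○○
k=7  ○○○○○○○
○○○○○○○
○○○●●○○
○○●○v○○
○○●●○○○
○○○○○○○
k=8  ○○○○○○○
○○○○○○○
○○○●●○○
○○●<●○○
○○●●○○○
○○○○○○○
k=9  ○○○○○○○
○○○○○○○
○○○^●○○
○○●●●○○
○○●●○○○
○○○○○○○
k=10  ○○○○○○○
○○○○○○○
○○<○●○○
○○●●●○○
○○●●○○○
○○○○○○○
k=11  ○○○○○○○
○○^○○○○
○○●○●○○
○○●●●○○
○○●●○○○
○○○○○○○
k=12  ○○○○○○○
○○●>○○○
○○●○●○○
○○●●●○○
○○●●○○○
○○○○○○○
k=13  ○○○○○○○
○○●●○○○
○○●v●○○
○○●●●○○
○○●●○○○
○○○○○○○
k=14  ○○○○○○○
○○●●○○○
○○<●●○○
○○●●●○○
○○●●○○○
○○○○○○○
k=15  ○○○○○○○
○○●●○○○
○○○●●○○
○○v●●○○
○○●●○○○
○○○○○○○
k=16  ○○○○○○○
○○●●○○○
○○○●●○○
○○○>●○○
○○●●○○○
○○○○○○○
k=17  ○○○○○○○
○○●●○○○
○○○^●○○
○○○○●○○
○○●●○○○
○○○○○○○
k=18  ○○○○○○○
○○●●○○○
○○<○●○○
○○○○●○○
○○●●○○○
○○○○○○○
k=19  ○○○○○○○
○○^●○○○
○○●○●○○
○○○○●○○
○○●●○○○
○○○○○○○
k=20  ○○○○○○○
○<○●○○○
○○●○●○○
○○○○●○○
○○●●○○○
○○○○○○○
k=21  ○^○○○○○
○●○●○○○
○○●○●○○
○○○○●○○
○○●●○○○
○○○○○○○
k=22  ○●>○○○○
○●○●○○○
○○●○●○○
○○○○●○○
○○●●○○○
○○○○○○○
k=23  ○●●○○○○
○●v●○○○
○○●○●○○
○○○○●○○
○○●●○○○
○○○○○○○
k=24  ○●●○○○○
○<●●○○○
○○●○●○○
○○○○●○○
○○●●○○○
○○○○○○○

1,1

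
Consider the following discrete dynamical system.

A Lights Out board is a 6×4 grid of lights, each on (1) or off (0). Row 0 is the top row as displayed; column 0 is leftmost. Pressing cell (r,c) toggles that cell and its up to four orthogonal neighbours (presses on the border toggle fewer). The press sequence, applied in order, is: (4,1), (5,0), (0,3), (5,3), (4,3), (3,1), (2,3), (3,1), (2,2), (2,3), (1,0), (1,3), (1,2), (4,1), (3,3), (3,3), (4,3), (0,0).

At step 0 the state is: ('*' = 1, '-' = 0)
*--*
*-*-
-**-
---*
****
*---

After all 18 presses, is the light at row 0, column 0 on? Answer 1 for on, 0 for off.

1

k=0  *--*
*-*-
-**-
---*
****
*---
k=1  *--*
*-*-
-**-
-*-*
---*
**--
k=2  *--*
*-*-
-**-
-*-*
*--*
----
k=3  *-*-
*-**
-**-
-*-*
*--*
----
k=4  *-*-
*-**
-**-
-*-*
*---
--**
k=5  *-*-
*-**
-**-
-*--
*-**
--*-
k=6  *-*-
*-**
--*-
*-*-
****
--*-
k=7  *-*-
*-*-
---*
*-**
****
--*-
k=8  *-*-
*-*-
-*-*
-*-*
*-**
--*-
k=9  *-*-
*---
--*-
-***
*-**
--*-
k=10  *-*-
*--*
---*
-**-
*-**
--*-
k=11  --*-
-*-*
*--*
-**-
*-**
--*-
k=12  --**
-**-
*---
-**-
*-**
--*-
k=13  ---*
---*
*-*-
-**-
*-**
--*-
k=14  ---*
---*
*-*-
--*-
-*-*
-**-
k=15  ---*
---*
*-**
---*
-*--
-**-
k=16  ---*
---*
*-*-
--*-
-*-*
-**-
k=17  ---*
---*
*-*-
--**
-**-
-***
k=18  **-*
*--*
*-*-
--**
-**-
-***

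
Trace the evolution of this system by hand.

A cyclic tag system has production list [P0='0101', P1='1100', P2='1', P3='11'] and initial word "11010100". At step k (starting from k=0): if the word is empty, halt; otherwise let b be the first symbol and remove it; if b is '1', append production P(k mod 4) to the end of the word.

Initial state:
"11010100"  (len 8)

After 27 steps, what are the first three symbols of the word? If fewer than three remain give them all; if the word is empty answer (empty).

0) "11010100"  (len 8)
1) "10101000101"  (len 11)
2) "01010001011100"  (len 14)
3) "1010001011100"  (len 13)
4) "01000101110011"  (len 14)
5) "1000101110011"  (len 13)
6) "0001011100111100"  (len 16)
7) "001011100111100"  (len 15)
8) "01011100111100"  (len 14)
9) "1011100111100"  (len 13)
10) "0111001111001100"  (len 16)
11) "111001111001100"  (len 15)
12) "1100111100110011"  (len 16)
13) "1001111001100110101"  (len 19)
14) "0011110011001101011100"  (len 22)
15) "011110011001101011100"  (len 21)
16) "11110011001101011100"  (len 20)
17) "11100110011010111000101"  (len 23)
18) "11001100110101110001011100"  (len 26)
19) "10011001101011100010111001"  (len 26)
20) "001100110101110001011100111"  (len 27)
21) "01100110101110001011100111"  (len 26)
22) "1100110101110001011100111"  (len 25)
23) "1001101011100010111001111"  (len 25)
24) "00110101110001011100111111"  (len 26)
25) "0110101110001011100111111"  (len 25)
26) "110101110001011100111111"  (len 24)
27) "101011100010111001111111"  (len 24)

101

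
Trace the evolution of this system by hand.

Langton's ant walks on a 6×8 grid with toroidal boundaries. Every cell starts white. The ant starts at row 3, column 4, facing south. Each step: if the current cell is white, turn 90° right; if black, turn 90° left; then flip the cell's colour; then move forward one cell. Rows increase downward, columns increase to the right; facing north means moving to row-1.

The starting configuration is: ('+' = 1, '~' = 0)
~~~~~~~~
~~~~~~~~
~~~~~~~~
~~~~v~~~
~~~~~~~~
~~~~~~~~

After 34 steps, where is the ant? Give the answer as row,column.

0,5

gen 0: ~~~~~~~~
~~~~~~~~
~~~~~~~~
~~~~v~~~
~~~~~~~~
~~~~~~~~
gen 1: ~~~~~~~~
~~~~~~~~
~~~~~~~~
~~~<+~~~
~~~~~~~~
~~~~~~~~
gen 2: ~~~~~~~~
~~~~~~~~
~~~^~~~~
~~~++~~~
~~~~~~~~
~~~~~~~~
gen 3: ~~~~~~~~
~~~~~~~~
~~~+>~~~
~~~++~~~
~~~~~~~~
~~~~~~~~
gen 4: ~~~~~~~~
~~~~~~~~
~~~++~~~
~~~+v~~~
~~~~~~~~
~~~~~~~~
gen 5: ~~~~~~~~
~~~~~~~~
~~~++~~~
~~~+~>~~
~~~~~~~~
~~~~~~~~
gen 6: ~~~~~~~~
~~~~~~~~
~~~++~~~
~~~+~+~~
~~~~~v~~
~~~~~~~~
gen 7: ~~~~~~~~
~~~~~~~~
~~~++~~~
~~~+~+~~
~~~~<+~~
~~~~~~~~
gen 8: ~~~~~~~~
~~~~~~~~
~~~++~~~
~~~+^+~~
~~~~++~~
~~~~~~~~
gen 9: ~~~~~~~~
~~~~~~~~
~~~++~~~
~~~++>~~
~~~~++~~
~~~~~~~~
gen 10: ~~~~~~~~
~~~~~~~~
~~~++^~~
~~~++~~~
~~~~++~~
~~~~~~~~
gen 11: ~~~~~~~~
~~~~~~~~
~~~+++>~
~~~++~~~
~~~~++~~
~~~~~~~~
gen 12: ~~~~~~~~
~~~~~~~~
~~~++++~
~~~++~v~
~~~~++~~
~~~~~~~~
gen 13: ~~~~~~~~
~~~~~~~~
~~~++++~
~~~++<+~
~~~~++~~
~~~~~~~~
gen 14: ~~~~~~~~
~~~~~~~~
~~~++^+~
~~~++++~
~~~~++~~
~~~~~~~~
gen 15: ~~~~~~~~
~~~~~~~~
~~~+<~+~
~~~++++~
~~~~++~~
~~~~~~~~
gen 16: ~~~~~~~~
~~~~~~~~
~~~+~~+~
~~~+v++~
~~~~++~~
~~~~~~~~
gen 17: ~~~~~~~~
~~~~~~~~
~~~+~~+~
~~~+~>+~
~~~~++~~
~~~~~~~~
gen 18: ~~~~~~~~
~~~~~~~~
~~~+~^+~
~~~+~~+~
~~~~++~~
~~~~~~~~
gen 19: ~~~~~~~~
~~~~~~~~
~~~+~+>~
~~~+~~+~
~~~~++~~
~~~~~~~~
gen 20: ~~~~~~~~
~~~~~~^~
~~~+~+~~
~~~+~~+~
~~~~++~~
~~~~~~~~
gen 21: ~~~~~~~~
~~~~~~+>
~~~+~+~~
~~~+~~+~
~~~~++~~
~~~~~~~~
gen 22: ~~~~~~~~
~~~~~~++
~~~+~+~v
~~~+~~+~
~~~~++~~
~~~~~~~~
gen 23: ~~~~~~~~
~~~~~~++
~~~+~+<+
~~~+~~+~
~~~~++~~
~~~~~~~~
gen 24: ~~~~~~~~
~~~~~~^+
~~~+~+++
~~~+~~+~
~~~~++~~
~~~~~~~~
gen 25: ~~~~~~~~
~~~~~<~+
~~~+~+++
~~~+~~+~
~~~~++~~
~~~~~~~~
gen 26: ~~~~~^~~
~~~~~+~+
~~~+~+++
~~~+~~+~
~~~~++~~
~~~~~~~~
gen 27: ~~~~~+>~
~~~~~+~+
~~~+~+++
~~~+~~+~
~~~~++~~
~~~~~~~~
gen 28: ~~~~~++~
~~~~~+v+
~~~+~+++
~~~+~~+~
~~~~++~~
~~~~~~~~
gen 29: ~~~~~++~
~~~~~<++
~~~+~+++
~~~+~~+~
~~~~++~~
~~~~~~~~
gen 30: ~~~~~++~
~~~~~~++
~~~+~v++
~~~+~~+~
~~~~++~~
~~~~~~~~
gen 31: ~~~~~++~
~~~~~~++
~~~+~~>+
~~~+~~+~
~~~~++~~
~~~~~~~~
gen 32: ~~~~~++~
~~~~~~^+
~~~+~~~+
~~~+~~+~
~~~~++~~
~~~~~~~~
gen 33: ~~~~~++~
~~~~~<~+
~~~+~~~+
~~~+~~+~
~~~~++~~
~~~~~~~~
gen 34: ~~~~~^+~
~~~~~+~+
~~~+~~~+
~~~+~~+~
~~~~++~~
~~~~~~~~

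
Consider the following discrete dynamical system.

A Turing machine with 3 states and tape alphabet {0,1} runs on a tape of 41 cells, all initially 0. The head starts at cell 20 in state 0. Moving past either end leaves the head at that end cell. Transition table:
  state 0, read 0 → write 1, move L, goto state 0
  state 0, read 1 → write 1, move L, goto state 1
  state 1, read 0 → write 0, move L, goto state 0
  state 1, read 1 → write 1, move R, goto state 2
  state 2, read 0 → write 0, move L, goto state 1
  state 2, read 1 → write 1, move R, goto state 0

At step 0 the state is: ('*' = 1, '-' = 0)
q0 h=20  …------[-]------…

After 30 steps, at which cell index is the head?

4

k=0  q0 h=20  …------[-]------…
k=1  q0 h=19  …------[-]*-----…
k=2  q0 h=18  …------[-]**----…
k=3  q0 h=17  …------[-]***---…
k=4  q0 h=16  …------[-]****--…
k=5  q0 h=15  …------[-]*****-…
k=6  q0 h=14  …------[-]******…
k=7  q0 h=13  …------[-]******…
k=8  q0 h=12  …------[-]******…
k=9  q0 h=11  …------[-]******…
k=10  q0 h=10  …------[-]******…
k=11  q0 h= 9  …------[-]******…
k=12  q0 h= 8  …------[-]******…
k=13  q0 h= 7  …------[-]******…
k=14  q0 h= 6  |------[-]******…
k=15  q0 h= 5  |-----[-]******…
k=16  q0 h= 4  |----[-]******…
k=17  q0 h= 3  |---[-]******…
k=18  q0 h= 2  |--[-]******…
k=19  q0 h= 1  |-[-]******…
k=20  q0 h= 0  |[-]******…
k=21  q0 h= 0  |[*]******…
k=22  q1 h= 0  |[*]******…
k=23  q2 h= 1  |*[*]******…
k=24  q0 h= 2  |**[*]******…
k=25  q1 h= 1  |*[*]******…
k=26  q2 h= 2  |**[*]******…
k=27  q0 h= 3  |***[*]******…
k=28  q1 h= 2  |**[*]******…
k=29  q2 h= 3  |***[*]******…
k=30  q0 h= 4  |****[*]******…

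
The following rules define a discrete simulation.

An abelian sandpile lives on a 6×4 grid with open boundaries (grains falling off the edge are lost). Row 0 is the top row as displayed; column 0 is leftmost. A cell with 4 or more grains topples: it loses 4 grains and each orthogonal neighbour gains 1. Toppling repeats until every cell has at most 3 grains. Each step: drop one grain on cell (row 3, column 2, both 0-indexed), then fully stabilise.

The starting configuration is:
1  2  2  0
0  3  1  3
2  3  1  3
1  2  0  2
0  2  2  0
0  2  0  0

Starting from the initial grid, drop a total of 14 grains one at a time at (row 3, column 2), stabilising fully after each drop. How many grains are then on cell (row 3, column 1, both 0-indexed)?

3

step 0: 1  2  2  0
0  3  1  3
2  3  1  3
1  2  0  2
0  2  2  0
0  2  0  0
step 1: 1  2  2  0
0  3  1  3
2  3  1  3
1  2  1  2
0  2  2  0
0  2  0  0
step 2: 1  2  2  0
0  3  1  3
2  3  1  3
1  2  2  2
0  2  2  0
0  2  0  0
step 3: 1  2  2  0
0  3  1  3
2  3  1  3
1  2  3  2
0  2  2  0
0  2  0  0
step 4: 1  2  2  0
0  3  1  3
2  3  2  3
1  3  0  3
0  2  3  0
0  2  0  0
step 5: 1  2  2  0
0  3  1  3
2  3  2  3
1  3  1  3
0  2  3  0
0  2  0  0
step 6: 1  2  2  0
0  3  1  3
2  3  2  3
1  3  2  3
0  2  3  0
0  2  0  0
step 7: 1  2  2  0
0  3  1  3
2  3  2  3
1  3  3  3
0  2  3  0
0  2  0  0
step 8: 1  3  3  1
1  1  0  1
3  2  3  2
2  3  0  2
1  0  2  2
0  3  1  0
step 9: 1  3  3  1
1  1  0  1
3  2  3  2
2  3  1  2
1  0  2  2
0  3  1  0
step 10: 1  3  3  1
1  1  0  1
3  2  3  2
2  3  2  2
1  0  2  2
0  3  1  0
step 11: 1  3  3  1
1  1  0  1
3  2  3  2
2  3  3  2
1  0  2  2
0  3  1  0
step 12: 1  3  3  1
2  2  1  1
1  1  1  3
0  2  2  3
2  1  3  2
0  3  1  0
step 13: 1  3  3  1
2  2  1  1
1  1  1  3
0  2  3  3
2  1  3  2
0  3  1  0
step 14: 1  3  3  1
2  2  1  2
1  1  3  0
0  3  2  2
2  2  1  0
0  3  2  1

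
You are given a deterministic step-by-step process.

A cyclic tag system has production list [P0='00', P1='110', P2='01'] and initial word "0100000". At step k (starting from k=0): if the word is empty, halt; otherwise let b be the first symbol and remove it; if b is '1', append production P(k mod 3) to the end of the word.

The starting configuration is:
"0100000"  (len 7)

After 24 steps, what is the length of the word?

8

k=0  "0100000"  (len 7)
k=1  "100000"  (len 6)
k=2  "00000110"  (len 8)
k=3  "0000110"  (len 7)
k=4  "000110"  (len 6)
k=5  "00110"  (len 5)
k=6  "0110"  (len 4)
k=7  "110"  (len 3)
k=8  "10110"  (len 5)
k=9  "011001"  (len 6)
k=10  "11001"  (len 5)
k=11  "1001110"  (len 7)
k=12  "00111001"  (len 8)
k=13  "0111001"  (len 7)
k=14  "111001"  (len 6)
k=15  "1100101"  (len 7)
k=16  "10010100"  (len 8)
k=17  "0010100110"  (len 10)
k=18  "010100110"  (len 9)
k=19  "10100110"  (len 8)
k=20  "0100110110"  (len 10)
k=21  "100110110"  (len 9)
k=22  "0011011000"  (len 10)
k=23  "011011000"  (len 9)
k=24  "11011000"  (len 8)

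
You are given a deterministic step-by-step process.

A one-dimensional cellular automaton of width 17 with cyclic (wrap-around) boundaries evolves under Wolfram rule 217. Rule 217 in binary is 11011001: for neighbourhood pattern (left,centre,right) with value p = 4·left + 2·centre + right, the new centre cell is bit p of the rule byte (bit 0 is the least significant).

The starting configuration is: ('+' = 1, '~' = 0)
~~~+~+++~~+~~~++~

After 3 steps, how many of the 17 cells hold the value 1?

step 0: ~~~+~+++~~+~~~++~
step 1: ++~~~++++~~++~+++
step 2: ++++~+++++~++~+++
step 3: ++++~+++++~++~+++

14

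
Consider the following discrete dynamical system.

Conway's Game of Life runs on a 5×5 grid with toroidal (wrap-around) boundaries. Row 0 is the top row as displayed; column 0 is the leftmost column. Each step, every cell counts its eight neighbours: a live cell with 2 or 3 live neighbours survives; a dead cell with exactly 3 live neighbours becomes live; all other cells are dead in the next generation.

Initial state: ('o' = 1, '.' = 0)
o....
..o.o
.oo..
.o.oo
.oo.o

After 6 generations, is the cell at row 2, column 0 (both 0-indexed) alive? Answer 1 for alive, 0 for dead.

0) o....
..o.o
.oo..
.o.oo
.oo.o
1) o.o.o
o.oo.
.o..o
....o
.oo.o
2) .....
..o..
.oo.o
.oo.o
.oo.o
3) .ooo.
.ooo.
.....
....o
.oo..
4) o....
.o.o.
..oo.
.....
oo...
5) o.o.o
.o.oo
..oo.
.oo..
oo...
6) ..o..
.o...
o...o
o..o.
...oo

1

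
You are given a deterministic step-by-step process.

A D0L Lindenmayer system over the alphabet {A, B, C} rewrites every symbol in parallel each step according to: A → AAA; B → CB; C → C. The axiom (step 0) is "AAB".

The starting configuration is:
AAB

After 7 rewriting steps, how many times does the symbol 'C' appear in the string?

7

gen 0: AAB
gen 1: AAAAAACB
gen 2: AAAAAAAAAAAAAAAAAACCB
gen 3: AAAAAAAAAAAAAAAAAAAAAAAAAAAAAAAAAAAAAAAAAAAAAAAAAAAAAACCCB
gen 4: AAAAAAAAAAAAAAAAAAAAAAAAAAAAAAAAAAAAAAAAAAAAAAAAAAAAAAAAAA…AAAAAAAAAAAAAAAAAAAAAAAAAAAAAAAAAAAAAAAAAAAAAAAAAAAAACCCCB  (len 167)
gen 5: AAAAAAAAAAAAAAAAAAAAAAAAAAAAAAAAAAAAAAAAAAAAAAAAAAAAAAAAAA…AAAAAAAAAAAAAAAAAAAAAAAAAAAAAAAAAAAAAAAAAAAAAAAAAAAACCCCCB  (len 492)
gen 6: AAAAAAAAAAAAAAAAAAAAAAAAAAAAAAAAAAAAAAAAAAAAAAAAAAAAAAAAAA…AAAAAAAAAAAAAAAAAAAAAAAAAAAAAAAAAAAAAAAAAAAAAAAAAAACCCCCCB  (len 1465)
gen 7: AAAAAAAAAAAAAAAAAAAAAAAAAAAAAAAAAAAAAAAAAAAAAAAAAAAAAAAAAA…AAAAAAAAAAAAAAAAAAAAAAAAAAAAAAAAAAAAAAAAAAAAAAAAAACCCCCCCB  (len 4382)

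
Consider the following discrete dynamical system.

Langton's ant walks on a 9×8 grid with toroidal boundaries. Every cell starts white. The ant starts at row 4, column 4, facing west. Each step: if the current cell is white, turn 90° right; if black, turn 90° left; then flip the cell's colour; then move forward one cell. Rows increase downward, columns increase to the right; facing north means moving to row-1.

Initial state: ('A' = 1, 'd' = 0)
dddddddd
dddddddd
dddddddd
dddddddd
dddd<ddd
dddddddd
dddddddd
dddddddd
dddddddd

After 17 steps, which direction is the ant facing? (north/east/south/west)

south

t=0: dddddddd
dddddddd
dddddddd
dddddddd
dddd<ddd
dddddddd
dddddddd
dddddddd
dddddddd
t=1: dddddddd
dddddddd
dddddddd
dddd^ddd
ddddAddd
dddddddd
dddddddd
dddddddd
dddddddd
t=2: dddddddd
dddddddd
dddddddd
ddddA>dd
ddddAddd
dddddddd
dddddddd
dddddddd
dddddddd
t=3: dddddddd
dddddddd
dddddddd
ddddAAdd
ddddAvdd
dddddddd
dddddddd
dddddddd
dddddddd
t=4: dddddddd
dddddddd
dddddddd
ddddAAdd
dddd<Add
dddddddd
dddddddd
dddddddd
dddddddd
t=5: dddddddd
dddddddd
dddddddd
ddddAAdd
dddddAdd
ddddvddd
dddddddd
dddddddd
dddddddd
t=6: dddddddd
dddddddd
dddddddd
ddddAAdd
dddddAdd
ddd<Addd
dddddddd
dddddddd
dddddddd
t=7: dddddddd
dddddddd
dddddddd
ddddAAdd
ddd^dAdd
dddAAddd
dddddddd
dddddddd
dddddddd
t=8: dddddddd
dddddddd
dddddddd
ddddAAdd
dddA>Add
dddAAddd
dddddddd
dddddddd
dddddddd
t=9: dddddddd
dddddddd
dddddddd
ddddAAdd
dddAAAdd
dddAvddd
dddddddd
dddddddd
dddddddd
t=10: dddddddd
dddddddd
dddddddd
ddddAAdd
dddAAAdd
dddAd>dd
dddddddd
dddddddd
dddddddd
t=11: dddddddd
dddddddd
dddddddd
ddddAAdd
dddAAAdd
dddAdAdd
dddddvdd
dddddddd
dddddddd
t=12: dddddddd
dddddddd
dddddddd
ddddAAdd
dddAAAdd
dddAdAdd
dddd<Add
dddddddd
dddddddd
t=13: dddddddd
dddddddd
dddddddd
ddddAAdd
dddAAAdd
dddA^Add
ddddAAdd
dddddddd
dddddddd
t=14: dddddddd
dddddddd
dddddddd
ddddAAdd
dddAAAdd
dddAA>dd
ddddAAdd
dddddddd
dddddddd
t=15: dddddddd
dddddddd
dddddddd
ddddAAdd
dddAA^dd
dddAAddd
ddddAAdd
dddddddd
dddddddd
t=16: dddddddd
dddddddd
dddddddd
ddddAAdd
dddA<ddd
dddAAddd
ddddAAdd
dddddddd
dddddddd
t=17: dddddddd
dddddddd
dddddddd
ddddAAdd
dddAdddd
dddAvddd
ddddAAdd
dddddddd
dddddddd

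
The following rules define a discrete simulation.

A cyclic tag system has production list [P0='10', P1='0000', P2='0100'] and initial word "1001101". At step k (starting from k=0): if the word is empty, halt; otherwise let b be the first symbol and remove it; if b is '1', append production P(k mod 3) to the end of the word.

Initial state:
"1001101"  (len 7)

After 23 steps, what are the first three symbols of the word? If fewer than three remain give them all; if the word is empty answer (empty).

[0] "1001101"  (len 7)
[1] "00110110"  (len 8)
[2] "0110110"  (len 7)
[3] "110110"  (len 6)
[4] "1011010"  (len 7)
[5] "0110100000"  (len 10)
[6] "110100000"  (len 9)
[7] "1010000010"  (len 10)
[8] "0100000100000"  (len 13)
[9] "100000100000"  (len 12)
[10] "0000010000010"  (len 13)
[11] "000010000010"  (len 12)
[12] "00010000010"  (len 11)
[13] "0010000010"  (len 10)
[14] "010000010"  (len 9)
[15] "10000010"  (len 8)
[16] "000001010"  (len 9)
[17] "00001010"  (len 8)
[18] "0001010"  (len 7)
[19] "001010"  (len 6)
[20] "01010"  (len 5)
[21] "1010"  (len 4)
[22] "01010"  (len 5)
[23] "1010"  (len 4)

101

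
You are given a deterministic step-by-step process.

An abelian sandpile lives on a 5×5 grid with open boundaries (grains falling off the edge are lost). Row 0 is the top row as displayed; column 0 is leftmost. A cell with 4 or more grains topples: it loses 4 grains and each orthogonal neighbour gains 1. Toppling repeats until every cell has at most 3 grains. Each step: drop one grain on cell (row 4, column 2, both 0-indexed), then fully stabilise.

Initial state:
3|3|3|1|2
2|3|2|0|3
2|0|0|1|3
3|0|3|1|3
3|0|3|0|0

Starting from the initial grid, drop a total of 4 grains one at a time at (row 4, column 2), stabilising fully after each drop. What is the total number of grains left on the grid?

[0] 3|3|3|1|2
2|3|2|0|3
2|0|0|1|3
3|0|3|1|3
3|0|3|0|0
[1] 3|3|3|1|2
2|3|2|0|3
2|0|1|1|3
3|1|0|2|3
3|1|1|1|0
[2] 3|3|3|1|2
2|3|2|0|3
2|0|1|1|3
3|1|0|2|3
3|1|2|1|0
[3] 3|3|3|1|2
2|3|2|0|3
2|0|1|1|3
3|1|0|2|3
3|1|3|1|0
[4] 3|3|3|1|2
2|3|2|0|3
2|0|1|1|3
3|1|1|2|3
3|2|0|2|0

46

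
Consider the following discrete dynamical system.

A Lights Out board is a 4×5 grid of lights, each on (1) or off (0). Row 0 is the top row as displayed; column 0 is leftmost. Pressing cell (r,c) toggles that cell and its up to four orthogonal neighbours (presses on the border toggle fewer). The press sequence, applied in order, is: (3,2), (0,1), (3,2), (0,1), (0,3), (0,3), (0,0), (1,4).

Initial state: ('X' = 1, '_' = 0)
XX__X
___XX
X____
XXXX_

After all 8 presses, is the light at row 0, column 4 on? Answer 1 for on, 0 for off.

k=0  XX__X
___XX
X____
XXXX_
k=1  XX__X
___XX
X_X__
X____
k=2  __X_X
_X_XX
X_X__
X____
k=3  __X_X
_X_XX
X____
XXXX_
k=4  XX__X
___XX
X____
XXXX_
k=5  XXXX_
____X
X____
XXXX_
k=6  XX__X
___XX
X____
XXXX_
k=7  ____X
X__XX
X____
XXXX_
k=8  _____
X____
X___X
XXXX_

0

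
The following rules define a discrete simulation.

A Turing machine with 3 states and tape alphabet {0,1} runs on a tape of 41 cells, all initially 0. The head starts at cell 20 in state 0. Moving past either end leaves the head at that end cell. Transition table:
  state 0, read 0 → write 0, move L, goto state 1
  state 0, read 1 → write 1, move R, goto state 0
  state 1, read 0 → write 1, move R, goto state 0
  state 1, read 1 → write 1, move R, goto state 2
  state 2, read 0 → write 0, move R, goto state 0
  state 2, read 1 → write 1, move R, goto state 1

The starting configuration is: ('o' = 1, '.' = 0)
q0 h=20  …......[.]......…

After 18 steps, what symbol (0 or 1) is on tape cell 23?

gen 0: q0 h=20  …......[.]......…
gen 1: q1 h=19  …......[.]......…
gen 2: q0 h=20  ….....o[.]......…
gen 3: q1 h=19  …......[o]......…
gen 4: q2 h=20  ….....o[.]......…
gen 5: q0 h=21  …....o.[.]......…
gen 6: q1 h=20  ….....o[.]......…
gen 7: q0 h=21  …....oo[.]......…
gen 8: q1 h=20  ….....o[o]......…
gen 9: q2 h=21  …....oo[.]......…
gen 10: q0 h=22  …...oo.[.]......…
gen 11: q1 h=21  …....oo[.]......…
gen 12: q0 h=22  …...ooo[.]......…
gen 13: q1 h=21  …....oo[o]......…
gen 14: q2 h=22  …...ooo[.]......…
gen 15: q0 h=23  …..ooo.[.]......…
gen 16: q1 h=22  …...ooo[.]......…
gen 17: q0 h=23  …..oooo[.]......…
gen 18: q1 h=22  …...ooo[o]......…

0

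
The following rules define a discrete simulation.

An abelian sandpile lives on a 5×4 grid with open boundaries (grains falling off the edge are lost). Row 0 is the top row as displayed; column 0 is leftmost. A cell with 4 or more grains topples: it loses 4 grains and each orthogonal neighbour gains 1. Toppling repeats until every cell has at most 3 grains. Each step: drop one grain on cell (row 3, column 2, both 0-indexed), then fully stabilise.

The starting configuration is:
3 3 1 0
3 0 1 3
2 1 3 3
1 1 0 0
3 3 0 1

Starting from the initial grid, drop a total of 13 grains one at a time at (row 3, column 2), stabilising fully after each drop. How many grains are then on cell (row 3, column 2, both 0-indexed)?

2

step 0: 3 3 1 0
3 0 1 3
2 1 3 3
1 1 0 0
3 3 0 1
step 1: 3 3 1 0
3 0 1 3
2 1 3 3
1 1 1 0
3 3 0 1
step 2: 3 3 1 0
3 0 1 3
2 1 3 3
1 1 2 0
3 3 0 1
step 3: 3 3 1 0
3 0 1 3
2 1 3 3
1 1 3 0
3 3 0 1
step 4: 3 3 1 1
3 0 3 0
2 2 1 1
1 2 1 2
3 3 1 1
step 5: 3 3 1 1
3 0 3 0
2 2 1 1
1 2 2 2
3 3 1 1
step 6: 3 3 1 1
3 0 3 0
2 2 1 1
1 2 3 2
3 3 1 1
step 7: 3 3 1 1
3 0 3 0
2 2 2 1
1 3 0 3
3 3 2 1
step 8: 3 3 1 1
3 0 3 0
2 2 2 1
1 3 1 3
3 3 2 1
step 9: 3 3 1 1
3 0 3 0
2 2 2 1
1 3 2 3
3 3 2 1
step 10: 3 3 1 1
3 0 3 0
2 2 2 1
1 3 3 3
3 3 2 1
step 11: 3 3 1 1
3 0 3 0
2 3 3 2
3 1 3 0
0 2 0 3
step 12: 3 3 2 1
3 2 0 1
3 0 2 3
3 3 1 1
0 2 1 3
step 13: 3 3 2 1
3 2 0 1
3 0 2 3
3 3 2 1
0 2 1 3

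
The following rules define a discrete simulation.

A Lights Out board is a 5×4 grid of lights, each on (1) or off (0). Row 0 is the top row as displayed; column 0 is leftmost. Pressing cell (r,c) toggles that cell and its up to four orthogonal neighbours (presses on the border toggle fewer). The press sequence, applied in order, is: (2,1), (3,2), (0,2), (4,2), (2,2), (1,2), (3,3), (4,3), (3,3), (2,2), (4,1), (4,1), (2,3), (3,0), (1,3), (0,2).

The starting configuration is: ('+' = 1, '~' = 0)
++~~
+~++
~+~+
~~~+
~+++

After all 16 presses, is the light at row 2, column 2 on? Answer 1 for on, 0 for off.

t=0: ++~~
+~++
~+~+
~~~+
~+++
t=1: ++~~
++++
+~++
~+~+
~+++
t=2: ++~~
++++
+~~+
~~+~
~+~+
t=3: +~++
++~+
+~~+
~~+~
~+~+
t=4: +~++
++~+
+~~+
~~~~
~~+~
t=5: +~++
++++
+++~
~~+~
~~+~
t=6: +~~+
+~~~
++~~
~~+~
~~+~
t=7: +~~+
+~~~
++~+
~~~+
~~++
t=8: +~~+
+~~~
++~+
~~~~
~~~~
t=9: +~~+
+~~~
++~~
~~++
~~~+
t=10: +~~+
+~+~
+~++
~~~+
~~~+
t=11: +~~+
+~+~
+~++
~+~+
++++
t=12: +~~+
+~+~
+~++
~~~+
~~~+
t=13: +~~+
+~++
+~~~
~~~~
~~~+
t=14: +~~+
+~++
~~~~
++~~
+~~+
t=15: +~~~
+~~~
~~~+
++~~
+~~+
t=16: ++++
+~+~
~~~+
++~~
+~~+

0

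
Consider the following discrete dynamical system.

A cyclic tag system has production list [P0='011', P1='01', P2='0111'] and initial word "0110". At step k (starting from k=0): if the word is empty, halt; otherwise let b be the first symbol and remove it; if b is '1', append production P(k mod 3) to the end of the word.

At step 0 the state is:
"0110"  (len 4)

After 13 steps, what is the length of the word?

step 0: "0110"  (len 4)
step 1: "110"  (len 3)
step 2: "1001"  (len 4)
step 3: "0010111"  (len 7)
step 4: "010111"  (len 6)
step 5: "10111"  (len 5)
step 6: "01110111"  (len 8)
step 7: "1110111"  (len 7)
step 8: "11011101"  (len 8)
step 9: "10111010111"  (len 11)
step 10: "0111010111011"  (len 13)
step 11: "111010111011"  (len 12)
step 12: "110101110110111"  (len 15)
step 13: "10101110110111011"  (len 17)

17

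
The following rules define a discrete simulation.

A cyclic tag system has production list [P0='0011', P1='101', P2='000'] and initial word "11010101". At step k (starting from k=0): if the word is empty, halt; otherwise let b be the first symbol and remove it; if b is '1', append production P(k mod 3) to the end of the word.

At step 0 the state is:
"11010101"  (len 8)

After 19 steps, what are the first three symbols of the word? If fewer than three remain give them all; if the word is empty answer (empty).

t=0: "11010101"  (len 8)
t=1: "10101010011"  (len 11)
t=2: "0101010011101"  (len 13)
t=3: "101010011101"  (len 12)
t=4: "010100111010011"  (len 15)
t=5: "10100111010011"  (len 14)
t=6: "0100111010011000"  (len 16)
t=7: "100111010011000"  (len 15)
t=8: "00111010011000101"  (len 17)
t=9: "0111010011000101"  (len 16)
t=10: "111010011000101"  (len 15)
t=11: "11010011000101101"  (len 17)
t=12: "1010011000101101000"  (len 19)
t=13: "0100110001011010000011"  (len 22)
t=14: "100110001011010000011"  (len 21)
t=15: "00110001011010000011000"  (len 23)
t=16: "0110001011010000011000"  (len 22)
t=17: "110001011010000011000"  (len 21)
t=18: "10001011010000011000000"  (len 23)
t=19: "00010110100000110000000011"  (len 26)

000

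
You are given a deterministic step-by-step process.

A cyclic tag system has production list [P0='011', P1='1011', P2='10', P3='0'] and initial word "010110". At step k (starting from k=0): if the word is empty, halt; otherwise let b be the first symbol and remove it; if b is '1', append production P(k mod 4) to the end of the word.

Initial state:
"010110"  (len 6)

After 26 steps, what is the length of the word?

0) "010110"  (len 6)
1) "10110"  (len 5)
2) "01101011"  (len 8)
3) "1101011"  (len 7)
4) "1010110"  (len 7)
5) "010110011"  (len 9)
6) "10110011"  (len 8)
7) "011001110"  (len 9)
8) "11001110"  (len 8)
9) "1001110011"  (len 10)
10) "0011100111011"  (len 13)
11) "011100111011"  (len 12)
12) "11100111011"  (len 11)
13) "1100111011011"  (len 13)
14) "1001110110111011"  (len 16)
15) "00111011011101110"  (len 17)
16) "0111011011101110"  (len 16)
17) "111011011101110"  (len 15)
18) "110110111011101011"  (len 18)
19) "1011011101110101110"  (len 19)
20) "0110111011101011100"  (len 19)
21) "110111011101011100"  (len 18)
22) "101110111010111001011"  (len 21)
23) "0111011101011100101110"  (len 22)
24) "111011101011100101110"  (len 21)
25) "11011101011100101110011"  (len 23)
26) "10111010111001011100111011"  (len 26)

26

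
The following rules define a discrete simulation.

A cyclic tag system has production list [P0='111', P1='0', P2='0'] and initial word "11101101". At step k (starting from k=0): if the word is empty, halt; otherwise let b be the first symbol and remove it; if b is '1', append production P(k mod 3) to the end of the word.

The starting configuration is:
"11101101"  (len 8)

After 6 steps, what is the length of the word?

9

t=0: "11101101"  (len 8)
t=1: "1101101111"  (len 10)
t=2: "1011011110"  (len 10)
t=3: "0110111100"  (len 10)
t=4: "110111100"  (len 9)
t=5: "101111000"  (len 9)
t=6: "011110000"  (len 9)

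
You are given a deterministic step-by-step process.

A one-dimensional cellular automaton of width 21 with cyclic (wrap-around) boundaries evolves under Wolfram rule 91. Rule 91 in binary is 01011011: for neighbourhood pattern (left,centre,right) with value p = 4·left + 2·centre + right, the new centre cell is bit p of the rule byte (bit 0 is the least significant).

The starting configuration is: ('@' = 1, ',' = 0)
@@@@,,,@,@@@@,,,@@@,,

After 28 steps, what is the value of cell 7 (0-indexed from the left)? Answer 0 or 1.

0) @@@@,,,@,@@@@,,,@@@,,
1) @,,@@@@,,@,,@@@@@,@@@
2) @@@@,,@@@,@@@,,,@,@,,
3) @,,@@@@,@,@,@@@@,,,@@
4) @@@@,,@,,,,,@,,@@@@@,
5) @,,@@@,@@@@@,@@@,,,@,
6) ,@@@,@,@,,,@,@,@@@@,,
7) @@,@,,,,@@@,,,,@,,@@@
8) ,@,,@@@@@,@@@@@,@@@,,
9) @,@@@,,,@,@,,,@,@,@@@
10) @,@,@@@@,,,@@@,,,,@,,
11) ,,,,@,,@@@@@,@@@@@,@@
12) @@@@,@@@,,,@,@,,,@,@@
13) ,,,@,@,@@@@,,,@@@,,@,
14) @@@,,,,@,,@@@@@,@@@,@
15) ,,@@@@@,@@@,,,@,@,@,@
16) @@@,,,@,@,@@@@,,,,,,,
17) @,@@@@,,,,@,,@@@@@@@@
18) @,@,,@@@@@,@@@,,,,,,,
19) ,,,@@@,,,@,@,@@@@@@@@
20) @@@@,@@@@,,,,@,,,,,,@
21) ,,,@,@,,@@@@@,@@@@@@@
22) @@@,,,@@@,,,@,@,,,,,@
23) ,,@@@@@,@@@@,,,@@@@@@
24) @@@,,,@,@,,@@@@@,,,,@
25) ,,@@@@,,,@@@,,,@@@@@@
26) @@@,,@@@@@,@@@@@,,,,@
27) ,,@@@@,,,@,@,,,@@@@@@
28) @@@,,@@@@,,,@@@@,,,,@

1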